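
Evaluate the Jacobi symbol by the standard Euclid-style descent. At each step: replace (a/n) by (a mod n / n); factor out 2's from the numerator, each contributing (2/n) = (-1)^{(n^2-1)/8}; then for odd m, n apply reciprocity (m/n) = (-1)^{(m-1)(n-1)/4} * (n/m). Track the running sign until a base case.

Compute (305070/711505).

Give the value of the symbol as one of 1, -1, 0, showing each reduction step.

0

305070 = 2^1·152535; (2/711505) = +1 since 711505 mod 8 = 1, so (305070/711505) = (+1)^1·(152535/711505); sign now +1
reciprocity: (152535/711505) = +1·(711505/152535) since 152535 mod 4 = 3, 711505 mod 4 = 1; sign now +1
(711505/152535) = (101365/152535)   [reduce mod 152535]
reciprocity: (101365/152535) = +1·(152535/101365) since 101365 mod 4 = 1, 152535 mod 4 = 3; sign now +1
(152535/101365) = (51170/101365)   [reduce mod 101365]
51170 = 2^1·25585; (2/101365) = -1 since 101365 mod 8 = 5, so (51170/101365) = (-1)^1·(25585/101365); sign now -1
reciprocity: (25585/101365) = +1·(101365/25585) since 25585 mod 4 = 1, 101365 mod 4 = 1; sign now -1
(101365/25585) = (24610/25585)   [reduce mod 25585]
24610 = 2^1·12305; (2/25585) = +1 since 25585 mod 8 = 1, so (24610/25585) = (+1)^1·(12305/25585); sign now -1
reciprocity: (12305/25585) = +1·(25585/12305) since 12305 mod 4 = 1, 25585 mod 4 = 1; sign now -1
(25585/12305) = (975/12305)   [reduce mod 12305]
reciprocity: (975/12305) = +1·(12305/975) since 975 mod 4 = 3, 12305 mod 4 = 1; sign now -1
(12305/975) = (605/975)   [reduce mod 975]
reciprocity: (605/975) = +1·(975/605) since 605 mod 4 = 1, 975 mod 4 = 3; sign now -1
(975/605) = (370/605)   [reduce mod 605]
370 = 2^1·185; (2/605) = -1 since 605 mod 8 = 5, so (370/605) = (-1)^1·(185/605); sign now +1
reciprocity: (185/605) = +1·(605/185) since 185 mod 4 = 1, 605 mod 4 = 1; sign now +1
(605/185) = (50/185)   [reduce mod 185]
50 = 2^1·25; (2/185) = +1 since 185 mod 8 = 1, so (50/185) = (+1)^1·(25/185); sign now +1
reciprocity: (25/185) = +1·(185/25) since 25 mod 4 = 1, 185 mod 4 = 1; sign now +1
(185/25) = (10/25)   [reduce mod 25]
10 = 2^1·5; (2/25) = +1 since 25 mod 8 = 1, so (10/25) = (+1)^1·(5/25); sign now +1
reciprocity: (5/25) = +1·(25/5) since 5 mod 4 = 1, 25 mod 4 = 1; sign now +1
(25/5) = (0/5)   [reduce mod 5]
(0/5) = 0   [gcd(a, n) > 1]; final value = 0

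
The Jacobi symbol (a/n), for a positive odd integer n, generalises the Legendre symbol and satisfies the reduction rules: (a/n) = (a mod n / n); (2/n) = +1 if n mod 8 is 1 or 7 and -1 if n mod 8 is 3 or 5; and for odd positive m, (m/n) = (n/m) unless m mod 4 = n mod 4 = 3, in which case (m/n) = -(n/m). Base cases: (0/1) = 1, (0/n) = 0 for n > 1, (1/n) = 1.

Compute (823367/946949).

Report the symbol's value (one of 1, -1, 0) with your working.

-1

reciprocity: (823367/946949) = +1·(946949/823367) since 823367 mod 4 = 3, 946949 mod 4 = 1; sign now +1
(946949/823367) = (123582/823367)   [reduce mod 823367]
123582 = 2^1·61791; (2/823367) = +1 since 823367 mod 8 = 7, so (123582/823367) = (+1)^1·(61791/823367); sign now +1
reciprocity: (61791/823367) = -1·(823367/61791) since 61791 mod 4 = 3, 823367 mod 4 = 3; sign now -1
(823367/61791) = (20084/61791)   [reduce mod 61791]
20084 = 2^2·5021; (2/61791) = +1 since 61791 mod 8 = 7, so (20084/61791) = (+1)^2·(5021/61791); sign now -1
reciprocity: (5021/61791) = +1·(61791/5021) since 5021 mod 4 = 1, 61791 mod 4 = 3; sign now -1
(61791/5021) = (1539/5021)   [reduce mod 5021]
reciprocity: (1539/5021) = +1·(5021/1539) since 1539 mod 4 = 3, 5021 mod 4 = 1; sign now -1
(5021/1539) = (404/1539)   [reduce mod 1539]
404 = 2^2·101; (2/1539) = -1 since 1539 mod 8 = 3, so (404/1539) = (-1)^2·(101/1539); sign now -1
reciprocity: (101/1539) = +1·(1539/101) since 101 mod 4 = 1, 1539 mod 4 = 3; sign now -1
(1539/101) = (24/101)   [reduce mod 101]
24 = 2^3·3; (2/101) = -1 since 101 mod 8 = 5, so (24/101) = (-1)^3·(3/101); sign now +1
reciprocity: (3/101) = +1·(101/3) since 3 mod 4 = 3, 101 mod 4 = 1; sign now +1
(101/3) = (2/3)   [reduce mod 3]
2 = 2^1·1; (2/3) = -1 since 3 mod 8 = 3, so (2/3) = (-1)^1·(1/3); sign now -1
(1/3) = 1; final value = sign = -1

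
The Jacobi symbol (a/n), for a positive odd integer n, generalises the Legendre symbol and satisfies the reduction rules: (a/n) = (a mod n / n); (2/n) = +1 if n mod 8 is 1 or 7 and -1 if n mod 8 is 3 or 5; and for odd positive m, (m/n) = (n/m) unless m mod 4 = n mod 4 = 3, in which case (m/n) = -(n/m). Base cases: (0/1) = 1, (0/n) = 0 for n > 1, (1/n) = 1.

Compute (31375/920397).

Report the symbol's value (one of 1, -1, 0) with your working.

1

flip (31375/920397) -> (920397/31375): both odd, 31375 mod 4 = 3, 920397 mod 4 = 1, so the flip contributes +1; sign now +1
(920397/31375): 920397 mod 31375 = 10522, so (920397/31375) = (10522/31375)
factor out 2^1: 10522 = 2^1·5261; with 31375 mod 8 = 7, (2/31375) = +1; sign now +1; continue with (5261/31375)
flip (5261/31375) -> (31375/5261): both odd, 5261 mod 4 = 1, 31375 mod 4 = 3, so the flip contributes +1; sign now +1
(31375/5261): 31375 mod 5261 = 5070, so (31375/5261) = (5070/5261)
factor out 2^1: 5070 = 2^1·2535; with 5261 mod 8 = 5, (2/5261) = -1; sign now -1; continue with (2535/5261)
flip (2535/5261) -> (5261/2535): both odd, 2535 mod 4 = 3, 5261 mod 4 = 1, so the flip contributes +1; sign now -1
(5261/2535): 5261 mod 2535 = 191, so (5261/2535) = (191/2535)
flip (191/2535) -> (2535/191): both odd, 191 mod 4 = 3, 2535 mod 4 = 3, so the flip contributes -1; sign now +1
(2535/191): 2535 mod 191 = 52, so (2535/191) = (52/191)
factor out 2^2: 52 = 2^2·13; with 191 mod 8 = 7, (2/191) = +1; sign now +1; continue with (13/191)
flip (13/191) -> (191/13): both odd, 13 mod 4 = 1, 191 mod 4 = 3, so the flip contributes +1; sign now +1
(191/13): 191 mod 13 = 9, so (191/13) = (9/13)
flip (9/13) -> (13/9): both odd, 9 mod 4 = 1, 13 mod 4 = 1, so the flip contributes +1; sign now +1
(13/9): 13 mod 9 = 4, so (13/9) = (4/9)
factor out 2^2: 4 = 2^2·1; with 9 mod 8 = 1, (2/9) = +1; sign now +1; continue with (1/9)
reached (1/9) = 1, so the symbol is +1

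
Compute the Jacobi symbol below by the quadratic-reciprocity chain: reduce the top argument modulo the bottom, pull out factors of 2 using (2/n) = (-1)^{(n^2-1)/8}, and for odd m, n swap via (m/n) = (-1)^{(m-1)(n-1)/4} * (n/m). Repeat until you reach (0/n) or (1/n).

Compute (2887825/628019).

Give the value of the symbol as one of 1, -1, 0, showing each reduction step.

1

(2887825/628019): 2887825 mod 628019 = 375749, so (2887825/628019) = (375749/628019)
flip (375749/628019) -> (628019/375749): both odd, 375749 mod 4 = 1, 628019 mod 4 = 3, so the flip contributes +1; sign now +1
(628019/375749): 628019 mod 375749 = 252270, so (628019/375749) = (252270/375749)
factor out 2^1: 252270 = 2^1·126135; with 375749 mod 8 = 5, (2/375749) = -1; sign now -1; continue with (126135/375749)
flip (126135/375749) -> (375749/126135): both odd, 126135 mod 4 = 3, 375749 mod 4 = 1, so the flip contributes +1; sign now -1
(375749/126135): 375749 mod 126135 = 123479, so (375749/126135) = (123479/126135)
flip (123479/126135) -> (126135/123479): both odd, 123479 mod 4 = 3, 126135 mod 4 = 3, so the flip contributes -1; sign now +1
(126135/123479): 126135 mod 123479 = 2656, so (126135/123479) = (2656/123479)
factor out 2^5: 2656 = 2^5·83; with 123479 mod 8 = 7, (2/123479) = +1; sign now +1; continue with (83/123479)
flip (83/123479) -> (123479/83): both odd, 83 mod 4 = 3, 123479 mod 4 = 3, so the flip contributes -1; sign now -1
(123479/83): 123479 mod 83 = 58, so (123479/83) = (58/83)
factor out 2^1: 58 = 2^1·29; with 83 mod 8 = 3, (2/83) = -1; sign now +1; continue with (29/83)
flip (29/83) -> (83/29): both odd, 29 mod 4 = 1, 83 mod 4 = 3, so the flip contributes +1; sign now +1
(83/29): 83 mod 29 = 25, so (83/29) = (25/29)
flip (25/29) -> (29/25): both odd, 25 mod 4 = 1, 29 mod 4 = 1, so the flip contributes +1; sign now +1
(29/25): 29 mod 25 = 4, so (29/25) = (4/25)
factor out 2^2: 4 = 2^2·1; with 25 mod 8 = 1, (2/25) = +1; sign now +1; continue with (1/25)
reached (1/25) = 1, so the symbol is +1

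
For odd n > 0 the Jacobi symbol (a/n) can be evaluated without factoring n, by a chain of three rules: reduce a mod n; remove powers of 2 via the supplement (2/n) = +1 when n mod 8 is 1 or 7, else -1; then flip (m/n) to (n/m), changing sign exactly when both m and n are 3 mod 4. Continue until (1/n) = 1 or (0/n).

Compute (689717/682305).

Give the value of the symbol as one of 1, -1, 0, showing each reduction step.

(689717/682305) = (7412/682305)   [reduce mod 682305]
7412 = 2^2·1853; (2/682305) = +1 since 682305 mod 8 = 1, so (7412/682305) = (+1)^2·(1853/682305); sign now +1
reciprocity: (1853/682305) = +1·(682305/1853) since 1853 mod 4 = 1, 682305 mod 4 = 1; sign now +1
(682305/1853) = (401/1853)   [reduce mod 1853]
reciprocity: (401/1853) = +1·(1853/401) since 401 mod 4 = 1, 1853 mod 4 = 1; sign now +1
(1853/401) = (249/401)   [reduce mod 401]
reciprocity: (249/401) = +1·(401/249) since 249 mod 4 = 1, 401 mod 4 = 1; sign now +1
(401/249) = (152/249)   [reduce mod 249]
152 = 2^3·19; (2/249) = +1 since 249 mod 8 = 1, so (152/249) = (+1)^3·(19/249); sign now +1
reciprocity: (19/249) = +1·(249/19) since 19 mod 4 = 3, 249 mod 4 = 1; sign now +1
(249/19) = (2/19)   [reduce mod 19]
2 = 2^1·1; (2/19) = -1 since 19 mod 8 = 3, so (2/19) = (-1)^1·(1/19); sign now -1
(1/19) = 1; final value = sign = -1

-1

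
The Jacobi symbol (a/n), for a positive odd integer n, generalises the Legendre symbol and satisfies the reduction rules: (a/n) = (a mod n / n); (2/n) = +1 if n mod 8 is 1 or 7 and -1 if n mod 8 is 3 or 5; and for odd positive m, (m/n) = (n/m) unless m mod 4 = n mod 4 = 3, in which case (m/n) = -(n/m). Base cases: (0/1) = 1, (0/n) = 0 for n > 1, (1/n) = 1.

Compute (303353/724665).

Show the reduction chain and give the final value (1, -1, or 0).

1

flip (303353/724665) -> (724665/303353): both odd, 303353 mod 4 = 1, 724665 mod 4 = 1, so the flip contributes +1; sign now +1
(724665/303353): 724665 mod 303353 = 117959, so (724665/303353) = (117959/303353)
flip (117959/303353) -> (303353/117959): both odd, 117959 mod 4 = 3, 303353 mod 4 = 1, so the flip contributes +1; sign now +1
(303353/117959): 303353 mod 117959 = 67435, so (303353/117959) = (67435/117959)
flip (67435/117959) -> (117959/67435): both odd, 67435 mod 4 = 3, 117959 mod 4 = 3, so the flip contributes -1; sign now -1
(117959/67435): 117959 mod 67435 = 50524, so (117959/67435) = (50524/67435)
factor out 2^2: 50524 = 2^2·12631; with 67435 mod 8 = 3, (2/67435) = -1; sign now -1; continue with (12631/67435)
flip (12631/67435) -> (67435/12631): both odd, 12631 mod 4 = 3, 67435 mod 4 = 3, so the flip contributes -1; sign now +1
(67435/12631): 67435 mod 12631 = 4280, so (67435/12631) = (4280/12631)
factor out 2^3: 4280 = 2^3·535; with 12631 mod 8 = 7, (2/12631) = +1; sign now +1; continue with (535/12631)
flip (535/12631) -> (12631/535): both odd, 535 mod 4 = 3, 12631 mod 4 = 3, so the flip contributes -1; sign now -1
(12631/535): 12631 mod 535 = 326, so (12631/535) = (326/535)
factor out 2^1: 326 = 2^1·163; with 535 mod 8 = 7, (2/535) = +1; sign now -1; continue with (163/535)
flip (163/535) -> (535/163): both odd, 163 mod 4 = 3, 535 mod 4 = 3, so the flip contributes -1; sign now +1
(535/163): 535 mod 163 = 46, so (535/163) = (46/163)
factor out 2^1: 46 = 2^1·23; with 163 mod 8 = 3, (2/163) = -1; sign now -1; continue with (23/163)
flip (23/163) -> (163/23): both odd, 23 mod 4 = 3, 163 mod 4 = 3, so the flip contributes -1; sign now +1
(163/23): 163 mod 23 = 2, so (163/23) = (2/23)
factor out 2^1: 2 = 2^1·1; with 23 mod 8 = 7, (2/23) = +1; sign now +1; continue with (1/23)
reached (1/23) = 1, so the symbol is +1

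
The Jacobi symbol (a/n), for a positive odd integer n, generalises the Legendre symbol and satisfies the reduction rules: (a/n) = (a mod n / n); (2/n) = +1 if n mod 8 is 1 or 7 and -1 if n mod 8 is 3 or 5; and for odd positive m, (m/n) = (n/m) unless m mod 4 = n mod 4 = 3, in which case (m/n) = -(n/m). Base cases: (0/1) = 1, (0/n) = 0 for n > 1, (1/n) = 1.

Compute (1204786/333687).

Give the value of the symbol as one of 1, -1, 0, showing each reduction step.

(1204786/333687): 1204786 mod 333687 = 203725, so (1204786/333687) = (203725/333687)
flip (203725/333687) -> (333687/203725): both odd, 203725 mod 4 = 1, 333687 mod 4 = 3, so the flip contributes +1; sign now +1
(333687/203725): 333687 mod 203725 = 129962, so (333687/203725) = (129962/203725)
factor out 2^1: 129962 = 2^1·64981; with 203725 mod 8 = 5, (2/203725) = -1; sign now -1; continue with (64981/203725)
flip (64981/203725) -> (203725/64981): both odd, 64981 mod 4 = 1, 203725 mod 4 = 1, so the flip contributes +1; sign now -1
(203725/64981): 203725 mod 64981 = 8782, so (203725/64981) = (8782/64981)
factor out 2^1: 8782 = 2^1·4391; with 64981 mod 8 = 5, (2/64981) = -1; sign now +1; continue with (4391/64981)
flip (4391/64981) -> (64981/4391): both odd, 4391 mod 4 = 3, 64981 mod 4 = 1, so the flip contributes +1; sign now +1
(64981/4391): 64981 mod 4391 = 3507, so (64981/4391) = (3507/4391)
flip (3507/4391) -> (4391/3507): both odd, 3507 mod 4 = 3, 4391 mod 4 = 3, so the flip contributes -1; sign now -1
(4391/3507): 4391 mod 3507 = 884, so (4391/3507) = (884/3507)
factor out 2^2: 884 = 2^2·221; with 3507 mod 8 = 3, (2/3507) = -1; sign now -1; continue with (221/3507)
flip (221/3507) -> (3507/221): both odd, 221 mod 4 = 1, 3507 mod 4 = 3, so the flip contributes +1; sign now -1
(3507/221): 3507 mod 221 = 192, so (3507/221) = (192/221)
factor out 2^6: 192 = 2^6·3; with 221 mod 8 = 5, (2/221) = -1; sign now -1; continue with (3/221)
flip (3/221) -> (221/3): both odd, 3 mod 4 = 3, 221 mod 4 = 1, so the flip contributes +1; sign now -1
(221/3): 221 mod 3 = 2, so (221/3) = (2/3)
factor out 2^1: 2 = 2^1·1; with 3 mod 8 = 3, (2/3) = -1; sign now +1; continue with (1/3)
reached (1/3) = 1, so the symbol is +1

1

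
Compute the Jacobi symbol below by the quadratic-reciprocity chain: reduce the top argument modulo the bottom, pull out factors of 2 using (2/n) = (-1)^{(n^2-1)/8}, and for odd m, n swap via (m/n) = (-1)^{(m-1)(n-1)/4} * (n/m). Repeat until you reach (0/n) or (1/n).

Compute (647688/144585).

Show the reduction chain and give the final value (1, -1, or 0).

0

(647688/144585): 647688 mod 144585 = 69348, so (647688/144585) = (69348/144585)
factor out 2^2: 69348 = 2^2·17337; with 144585 mod 8 = 1, (2/144585) = +1; sign now +1; continue with (17337/144585)
flip (17337/144585) -> (144585/17337): both odd, 17337 mod 4 = 1, 144585 mod 4 = 1, so the flip contributes +1; sign now +1
(144585/17337): 144585 mod 17337 = 5889, so (144585/17337) = (5889/17337)
flip (5889/17337) -> (17337/5889): both odd, 5889 mod 4 = 1, 17337 mod 4 = 1, so the flip contributes +1; sign now +1
(17337/5889): 17337 mod 5889 = 5559, so (17337/5889) = (5559/5889)
flip (5559/5889) -> (5889/5559): both odd, 5559 mod 4 = 3, 5889 mod 4 = 1, so the flip contributes +1; sign now +1
(5889/5559): 5889 mod 5559 = 330, so (5889/5559) = (330/5559)
factor out 2^1: 330 = 2^1·165; with 5559 mod 8 = 7, (2/5559) = +1; sign now +1; continue with (165/5559)
flip (165/5559) -> (5559/165): both odd, 165 mod 4 = 1, 5559 mod 4 = 3, so the flip contributes +1; sign now +1
(5559/165): 5559 mod 165 = 114, so (5559/165) = (114/165)
factor out 2^1: 114 = 2^1·57; with 165 mod 8 = 5, (2/165) = -1; sign now -1; continue with (57/165)
flip (57/165) -> (165/57): both odd, 57 mod 4 = 1, 165 mod 4 = 1, so the flip contributes +1; sign now -1
(165/57): 165 mod 57 = 51, so (165/57) = (51/57)
flip (51/57) -> (57/51): both odd, 51 mod 4 = 3, 57 mod 4 = 1, so the flip contributes +1; sign now -1
(57/51): 57 mod 51 = 6, so (57/51) = (6/51)
factor out 2^1: 6 = 2^1·3; with 51 mod 8 = 3, (2/51) = -1; sign now +1; continue with (3/51)
flip (3/51) -> (51/3): both odd, 3 mod 4 = 3, 51 mod 4 = 3, so the flip contributes -1; sign now -1
(51/3): 51 mod 3 = 0, so (51/3) = (0/3)
reached (0/3); gcd(a, n) > 1, so (0/3) = 0 and the symbol is 0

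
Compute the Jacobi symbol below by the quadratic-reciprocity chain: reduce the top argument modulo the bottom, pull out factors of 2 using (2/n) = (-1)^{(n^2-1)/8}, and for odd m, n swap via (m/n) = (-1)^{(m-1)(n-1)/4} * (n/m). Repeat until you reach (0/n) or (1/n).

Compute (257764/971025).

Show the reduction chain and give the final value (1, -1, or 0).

factor out 2^2: 257764 = 2^2·64441; with 971025 mod 8 = 1, (2/971025) = +1; sign now +1; continue with (64441/971025)
flip (64441/971025) -> (971025/64441): both odd, 64441 mod 4 = 1, 971025 mod 4 = 1, so the flip contributes +1; sign now +1
(971025/64441): 971025 mod 64441 = 4410, so (971025/64441) = (4410/64441)
factor out 2^1: 4410 = 2^1·2205; with 64441 mod 8 = 1, (2/64441) = +1; sign now +1; continue with (2205/64441)
flip (2205/64441) -> (64441/2205): both odd, 2205 mod 4 = 1, 64441 mod 4 = 1, so the flip contributes +1; sign now +1
(64441/2205): 64441 mod 2205 = 496, so (64441/2205) = (496/2205)
factor out 2^4: 496 = 2^4·31; with 2205 mod 8 = 5, (2/2205) = -1; sign now +1; continue with (31/2205)
flip (31/2205) -> (2205/31): both odd, 31 mod 4 = 3, 2205 mod 4 = 1, so the flip contributes +1; sign now +1
(2205/31): 2205 mod 31 = 4, so (2205/31) = (4/31)
factor out 2^2: 4 = 2^2·1; with 31 mod 8 = 7, (2/31) = +1; sign now +1; continue with (1/31)
reached (1/31) = 1, so the symbol is +1

1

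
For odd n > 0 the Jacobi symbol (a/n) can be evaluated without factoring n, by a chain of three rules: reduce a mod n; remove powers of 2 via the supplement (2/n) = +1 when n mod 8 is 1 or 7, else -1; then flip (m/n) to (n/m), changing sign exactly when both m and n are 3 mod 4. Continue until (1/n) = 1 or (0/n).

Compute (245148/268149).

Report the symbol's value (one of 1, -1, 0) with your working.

0

factor out 2^2: 245148 = 2^2·61287; with 268149 mod 8 = 5, (2/268149) = -1; sign now +1; continue with (61287/268149)
flip (61287/268149) -> (268149/61287): both odd, 61287 mod 4 = 3, 268149 mod 4 = 1, so the flip contributes +1; sign now +1
(268149/61287): 268149 mod 61287 = 23001, so (268149/61287) = (23001/61287)
flip (23001/61287) -> (61287/23001): both odd, 23001 mod 4 = 1, 61287 mod 4 = 3, so the flip contributes +1; sign now +1
(61287/23001): 61287 mod 23001 = 15285, so (61287/23001) = (15285/23001)
flip (15285/23001) -> (23001/15285): both odd, 15285 mod 4 = 1, 23001 mod 4 = 1, so the flip contributes +1; sign now +1
(23001/15285): 23001 mod 15285 = 7716, so (23001/15285) = (7716/15285)
factor out 2^2: 7716 = 2^2·1929; with 15285 mod 8 = 5, (2/15285) = -1; sign now +1; continue with (1929/15285)
flip (1929/15285) -> (15285/1929): both odd, 1929 mod 4 = 1, 15285 mod 4 = 1, so the flip contributes +1; sign now +1
(15285/1929): 15285 mod 1929 = 1782, so (15285/1929) = (1782/1929)
factor out 2^1: 1782 = 2^1·891; with 1929 mod 8 = 1, (2/1929) = +1; sign now +1; continue with (891/1929)
flip (891/1929) -> (1929/891): both odd, 891 mod 4 = 3, 1929 mod 4 = 1, so the flip contributes +1; sign now +1
(1929/891): 1929 mod 891 = 147, so (1929/891) = (147/891)
flip (147/891) -> (891/147): both odd, 147 mod 4 = 3, 891 mod 4 = 3, so the flip contributes -1; sign now -1
(891/147): 891 mod 147 = 9, so (891/147) = (9/147)
flip (9/147) -> (147/9): both odd, 9 mod 4 = 1, 147 mod 4 = 3, so the flip contributes +1; sign now -1
(147/9): 147 mod 9 = 3, so (147/9) = (3/9)
flip (3/9) -> (9/3): both odd, 3 mod 4 = 3, 9 mod 4 = 1, so the flip contributes +1; sign now -1
(9/3): 9 mod 3 = 0, so (9/3) = (0/3)
reached (0/3); gcd(a, n) > 1, so (0/3) = 0 and the symbol is 0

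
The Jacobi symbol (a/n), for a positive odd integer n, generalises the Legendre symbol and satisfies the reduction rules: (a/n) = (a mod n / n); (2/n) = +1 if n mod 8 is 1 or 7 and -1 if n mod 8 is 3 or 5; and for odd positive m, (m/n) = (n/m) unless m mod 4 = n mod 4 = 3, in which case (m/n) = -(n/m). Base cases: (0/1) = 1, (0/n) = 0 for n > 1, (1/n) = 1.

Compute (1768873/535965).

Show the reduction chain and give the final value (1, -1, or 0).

(1768873/535965) = (160978/535965)   [reduce mod 535965]
160978 = 2^1·80489; (2/535965) = -1 since 535965 mod 8 = 5, so (160978/535965) = (-1)^1·(80489/535965); sign now -1
reciprocity: (80489/535965) = +1·(535965/80489) since 80489 mod 4 = 1, 535965 mod 4 = 1; sign now -1
(535965/80489) = (53031/80489)   [reduce mod 80489]
reciprocity: (53031/80489) = +1·(80489/53031) since 53031 mod 4 = 3, 80489 mod 4 = 1; sign now -1
(80489/53031) = (27458/53031)   [reduce mod 53031]
27458 = 2^1·13729; (2/53031) = +1 since 53031 mod 8 = 7, so (27458/53031) = (+1)^1·(13729/53031); sign now -1
reciprocity: (13729/53031) = +1·(53031/13729) since 13729 mod 4 = 1, 53031 mod 4 = 3; sign now -1
(53031/13729) = (11844/13729)   [reduce mod 13729]
11844 = 2^2·2961; (2/13729) = +1 since 13729 mod 8 = 1, so (11844/13729) = (+1)^2·(2961/13729); sign now -1
reciprocity: (2961/13729) = +1·(13729/2961) since 2961 mod 4 = 1, 13729 mod 4 = 1; sign now -1
(13729/2961) = (1885/2961)   [reduce mod 2961]
reciprocity: (1885/2961) = +1·(2961/1885) since 1885 mod 4 = 1, 2961 mod 4 = 1; sign now -1
(2961/1885) = (1076/1885)   [reduce mod 1885]
1076 = 2^2·269; (2/1885) = -1 since 1885 mod 8 = 5, so (1076/1885) = (-1)^2·(269/1885); sign now -1
reciprocity: (269/1885) = +1·(1885/269) since 269 mod 4 = 1, 1885 mod 4 = 1; sign now -1
(1885/269) = (2/269)   [reduce mod 269]
2 = 2^1·1; (2/269) = -1 since 269 mod 8 = 5, so (2/269) = (-1)^1·(1/269); sign now +1
(1/269) = 1; final value = sign = +1

1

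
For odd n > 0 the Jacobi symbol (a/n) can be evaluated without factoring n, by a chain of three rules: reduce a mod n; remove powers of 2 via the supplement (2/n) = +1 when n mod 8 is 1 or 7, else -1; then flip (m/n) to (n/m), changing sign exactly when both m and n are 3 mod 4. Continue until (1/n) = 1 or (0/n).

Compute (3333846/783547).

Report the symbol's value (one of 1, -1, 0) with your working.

(3333846/783547) = (199658/783547)   [reduce mod 783547]
199658 = 2^1·99829; (2/783547) = -1 since 783547 mod 8 = 3, so (199658/783547) = (-1)^1·(99829/783547); sign now -1
reciprocity: (99829/783547) = +1·(783547/99829) since 99829 mod 4 = 1, 783547 mod 4 = 3; sign now -1
(783547/99829) = (84744/99829)   [reduce mod 99829]
84744 = 2^3·10593; (2/99829) = -1 since 99829 mod 8 = 5, so (84744/99829) = (-1)^3·(10593/99829); sign now +1
reciprocity: (10593/99829) = +1·(99829/10593) since 10593 mod 4 = 1, 99829 mod 4 = 1; sign now +1
(99829/10593) = (4492/10593)   [reduce mod 10593]
4492 = 2^2·1123; (2/10593) = +1 since 10593 mod 8 = 1, so (4492/10593) = (+1)^2·(1123/10593); sign now +1
reciprocity: (1123/10593) = +1·(10593/1123) since 1123 mod 4 = 3, 10593 mod 4 = 1; sign now +1
(10593/1123) = (486/1123)   [reduce mod 1123]
486 = 2^1·243; (2/1123) = -1 since 1123 mod 8 = 3, so (486/1123) = (-1)^1·(243/1123); sign now -1
reciprocity: (243/1123) = -1·(1123/243) since 243 mod 4 = 3, 1123 mod 4 = 3; sign now +1
(1123/243) = (151/243)   [reduce mod 243]
reciprocity: (151/243) = -1·(243/151) since 151 mod 4 = 3, 243 mod 4 = 3; sign now -1
(243/151) = (92/151)   [reduce mod 151]
92 = 2^2·23; (2/151) = +1 since 151 mod 8 = 7, so (92/151) = (+1)^2·(23/151); sign now -1
reciprocity: (23/151) = -1·(151/23) since 23 mod 4 = 3, 151 mod 4 = 3; sign now +1
(151/23) = (13/23)   [reduce mod 23]
reciprocity: (13/23) = +1·(23/13) since 13 mod 4 = 1, 23 mod 4 = 3; sign now +1
(23/13) = (10/13)   [reduce mod 13]
10 = 2^1·5; (2/13) = -1 since 13 mod 8 = 5, so (10/13) = (-1)^1·(5/13); sign now -1
reciprocity: (5/13) = +1·(13/5) since 5 mod 4 = 1, 13 mod 4 = 1; sign now -1
(13/5) = (3/5)   [reduce mod 5]
reciprocity: (3/5) = +1·(5/3) since 3 mod 4 = 3, 5 mod 4 = 1; sign now -1
(5/3) = (2/3)   [reduce mod 3]
2 = 2^1·1; (2/3) = -1 since 3 mod 8 = 3, so (2/3) = (-1)^1·(1/3); sign now +1
(1/3) = 1; final value = sign = +1

1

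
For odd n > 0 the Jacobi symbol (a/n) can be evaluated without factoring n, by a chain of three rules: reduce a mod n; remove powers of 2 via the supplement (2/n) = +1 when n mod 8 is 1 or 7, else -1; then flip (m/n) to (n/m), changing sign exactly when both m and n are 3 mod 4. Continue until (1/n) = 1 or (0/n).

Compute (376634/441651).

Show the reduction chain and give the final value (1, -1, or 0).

1

376634 = 2^1·188317; (2/441651) = -1 since 441651 mod 8 = 3, so (376634/441651) = (-1)^1·(188317/441651); sign now -1
reciprocity: (188317/441651) = +1·(441651/188317) since 188317 mod 4 = 1, 441651 mod 4 = 3; sign now -1
(441651/188317) = (65017/188317)   [reduce mod 188317]
reciprocity: (65017/188317) = +1·(188317/65017) since 65017 mod 4 = 1, 188317 mod 4 = 1; sign now -1
(188317/65017) = (58283/65017)   [reduce mod 65017]
reciprocity: (58283/65017) = +1·(65017/58283) since 58283 mod 4 = 3, 65017 mod 4 = 1; sign now -1
(65017/58283) = (6734/58283)   [reduce mod 58283]
6734 = 2^1·3367; (2/58283) = -1 since 58283 mod 8 = 3, so (6734/58283) = (-1)^1·(3367/58283); sign now +1
reciprocity: (3367/58283) = -1·(58283/3367) since 3367 mod 4 = 3, 58283 mod 4 = 3; sign now -1
(58283/3367) = (1044/3367)   [reduce mod 3367]
1044 = 2^2·261; (2/3367) = +1 since 3367 mod 8 = 7, so (1044/3367) = (+1)^2·(261/3367); sign now -1
reciprocity: (261/3367) = +1·(3367/261) since 261 mod 4 = 1, 3367 mod 4 = 3; sign now -1
(3367/261) = (235/261)   [reduce mod 261]
reciprocity: (235/261) = +1·(261/235) since 235 mod 4 = 3, 261 mod 4 = 1; sign now -1
(261/235) = (26/235)   [reduce mod 235]
26 = 2^1·13; (2/235) = -1 since 235 mod 8 = 3, so (26/235) = (-1)^1·(13/235); sign now +1
reciprocity: (13/235) = +1·(235/13) since 13 mod 4 = 1, 235 mod 4 = 3; sign now +1
(235/13) = (1/13)   [reduce mod 13]
(1/13) = 1; final value = sign = +1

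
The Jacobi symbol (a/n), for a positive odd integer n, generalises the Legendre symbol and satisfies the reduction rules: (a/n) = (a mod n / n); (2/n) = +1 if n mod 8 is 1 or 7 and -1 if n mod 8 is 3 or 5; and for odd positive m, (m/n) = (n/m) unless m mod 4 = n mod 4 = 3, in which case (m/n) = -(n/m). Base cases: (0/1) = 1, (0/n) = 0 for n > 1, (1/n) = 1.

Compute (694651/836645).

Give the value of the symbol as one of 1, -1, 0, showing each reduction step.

-1

flip (694651/836645) -> (836645/694651): both odd, 694651 mod 4 = 3, 836645 mod 4 = 1, so the flip contributes +1; sign now +1
(836645/694651): 836645 mod 694651 = 141994, so (836645/694651) = (141994/694651)
factor out 2^1: 141994 = 2^1·70997; with 694651 mod 8 = 3, (2/694651) = -1; sign now -1; continue with (70997/694651)
flip (70997/694651) -> (694651/70997): both odd, 70997 mod 4 = 1, 694651 mod 4 = 3, so the flip contributes +1; sign now -1
(694651/70997): 694651 mod 70997 = 55678, so (694651/70997) = (55678/70997)
factor out 2^1: 55678 = 2^1·27839; with 70997 mod 8 = 5, (2/70997) = -1; sign now +1; continue with (27839/70997)
flip (27839/70997) -> (70997/27839): both odd, 27839 mod 4 = 3, 70997 mod 4 = 1, so the flip contributes +1; sign now +1
(70997/27839): 70997 mod 27839 = 15319, so (70997/27839) = (15319/27839)
flip (15319/27839) -> (27839/15319): both odd, 15319 mod 4 = 3, 27839 mod 4 = 3, so the flip contributes -1; sign now -1
(27839/15319): 27839 mod 15319 = 12520, so (27839/15319) = (12520/15319)
factor out 2^3: 12520 = 2^3·1565; with 15319 mod 8 = 7, (2/15319) = +1; sign now -1; continue with (1565/15319)
flip (1565/15319) -> (15319/1565): both odd, 1565 mod 4 = 1, 15319 mod 4 = 3, so the flip contributes +1; sign now -1
(15319/1565): 15319 mod 1565 = 1234, so (15319/1565) = (1234/1565)
factor out 2^1: 1234 = 2^1·617; with 1565 mod 8 = 5, (2/1565) = -1; sign now +1; continue with (617/1565)
flip (617/1565) -> (1565/617): both odd, 617 mod 4 = 1, 1565 mod 4 = 1, so the flip contributes +1; sign now +1
(1565/617): 1565 mod 617 = 331, so (1565/617) = (331/617)
flip (331/617) -> (617/331): both odd, 331 mod 4 = 3, 617 mod 4 = 1, so the flip contributes +1; sign now +1
(617/331): 617 mod 331 = 286, so (617/331) = (286/331)
factor out 2^1: 286 = 2^1·143; with 331 mod 8 = 3, (2/331) = -1; sign now -1; continue with (143/331)
flip (143/331) -> (331/143): both odd, 143 mod 4 = 3, 331 mod 4 = 3, so the flip contributes -1; sign now +1
(331/143): 331 mod 143 = 45, so (331/143) = (45/143)
flip (45/143) -> (143/45): both odd, 45 mod 4 = 1, 143 mod 4 = 3, so the flip contributes +1; sign now +1
(143/45): 143 mod 45 = 8, so (143/45) = (8/45)
factor out 2^3: 8 = 2^3·1; with 45 mod 8 = 5, (2/45) = -1; sign now -1; continue with (1/45)
reached (1/45) = 1, so the symbol is -1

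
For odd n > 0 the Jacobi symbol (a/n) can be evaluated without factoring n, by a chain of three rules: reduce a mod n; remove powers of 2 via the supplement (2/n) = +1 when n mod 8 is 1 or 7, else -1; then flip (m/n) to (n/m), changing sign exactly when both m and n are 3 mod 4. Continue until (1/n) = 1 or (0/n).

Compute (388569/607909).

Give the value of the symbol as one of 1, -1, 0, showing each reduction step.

reciprocity: (388569/607909) = +1·(607909/388569) since 388569 mod 4 = 1, 607909 mod 4 = 1; sign now +1
(607909/388569) = (219340/388569)   [reduce mod 388569]
219340 = 2^2·54835; (2/388569) = +1 since 388569 mod 8 = 1, so (219340/388569) = (+1)^2·(54835/388569); sign now +1
reciprocity: (54835/388569) = +1·(388569/54835) since 54835 mod 4 = 3, 388569 mod 4 = 1; sign now +1
(388569/54835) = (4724/54835)   [reduce mod 54835]
4724 = 2^2·1181; (2/54835) = -1 since 54835 mod 8 = 3, so (4724/54835) = (-1)^2·(1181/54835); sign now +1
reciprocity: (1181/54835) = +1·(54835/1181) since 1181 mod 4 = 1, 54835 mod 4 = 3; sign now +1
(54835/1181) = (509/1181)   [reduce mod 1181]
reciprocity: (509/1181) = +1·(1181/509) since 509 mod 4 = 1, 1181 mod 4 = 1; sign now +1
(1181/509) = (163/509)   [reduce mod 509]
reciprocity: (163/509) = +1·(509/163) since 163 mod 4 = 3, 509 mod 4 = 1; sign now +1
(509/163) = (20/163)   [reduce mod 163]
20 = 2^2·5; (2/163) = -1 since 163 mod 8 = 3, so (20/163) = (-1)^2·(5/163); sign now +1
reciprocity: (5/163) = +1·(163/5) since 5 mod 4 = 1, 163 mod 4 = 3; sign now +1
(163/5) = (3/5)   [reduce mod 5]
reciprocity: (3/5) = +1·(5/3) since 3 mod 4 = 3, 5 mod 4 = 1; sign now +1
(5/3) = (2/3)   [reduce mod 3]
2 = 2^1·1; (2/3) = -1 since 3 mod 8 = 3, so (2/3) = (-1)^1·(1/3); sign now -1
(1/3) = 1; final value = sign = -1

-1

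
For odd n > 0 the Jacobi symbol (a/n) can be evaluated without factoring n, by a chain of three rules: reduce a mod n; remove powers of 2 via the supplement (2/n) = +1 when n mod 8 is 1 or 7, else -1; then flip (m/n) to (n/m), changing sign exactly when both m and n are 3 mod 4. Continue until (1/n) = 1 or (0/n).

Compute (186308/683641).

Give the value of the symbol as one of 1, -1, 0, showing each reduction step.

-1

factor out 2^2: 186308 = 2^2·46577; with 683641 mod 8 = 1, (2/683641) = +1; sign now +1; continue with (46577/683641)
flip (46577/683641) -> (683641/46577): both odd, 46577 mod 4 = 1, 683641 mod 4 = 1, so the flip contributes +1; sign now +1
(683641/46577): 683641 mod 46577 = 31563, so (683641/46577) = (31563/46577)
flip (31563/46577) -> (46577/31563): both odd, 31563 mod 4 = 3, 46577 mod 4 = 1, so the flip contributes +1; sign now +1
(46577/31563): 46577 mod 31563 = 15014, so (46577/31563) = (15014/31563)
factor out 2^1: 15014 = 2^1·7507; with 31563 mod 8 = 3, (2/31563) = -1; sign now -1; continue with (7507/31563)
flip (7507/31563) -> (31563/7507): both odd, 7507 mod 4 = 3, 31563 mod 4 = 3, so the flip contributes -1; sign now +1
(31563/7507): 31563 mod 7507 = 1535, so (31563/7507) = (1535/7507)
flip (1535/7507) -> (7507/1535): both odd, 1535 mod 4 = 3, 7507 mod 4 = 3, so the flip contributes -1; sign now -1
(7507/1535): 7507 mod 1535 = 1367, so (7507/1535) = (1367/1535)
flip (1367/1535) -> (1535/1367): both odd, 1367 mod 4 = 3, 1535 mod 4 = 3, so the flip contributes -1; sign now +1
(1535/1367): 1535 mod 1367 = 168, so (1535/1367) = (168/1367)
factor out 2^3: 168 = 2^3·21; with 1367 mod 8 = 7, (2/1367) = +1; sign now +1; continue with (21/1367)
flip (21/1367) -> (1367/21): both odd, 21 mod 4 = 1, 1367 mod 4 = 3, so the flip contributes +1; sign now +1
(1367/21): 1367 mod 21 = 2, so (1367/21) = (2/21)
factor out 2^1: 2 = 2^1·1; with 21 mod 8 = 5, (2/21) = -1; sign now -1; continue with (1/21)
reached (1/21) = 1, so the symbol is -1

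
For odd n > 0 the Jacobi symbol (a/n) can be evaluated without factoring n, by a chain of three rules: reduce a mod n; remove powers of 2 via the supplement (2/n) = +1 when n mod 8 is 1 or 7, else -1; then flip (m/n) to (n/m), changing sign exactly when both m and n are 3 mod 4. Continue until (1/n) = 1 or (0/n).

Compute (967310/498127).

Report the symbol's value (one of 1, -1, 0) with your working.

-1

(967310/498127) = (469183/498127)   [reduce mod 498127]
reciprocity: (469183/498127) = -1·(498127/469183) since 469183 mod 4 = 3, 498127 mod 4 = 3; sign now -1
(498127/469183) = (28944/469183)   [reduce mod 469183]
28944 = 2^4·1809; (2/469183) = +1 since 469183 mod 8 = 7, so (28944/469183) = (+1)^4·(1809/469183); sign now -1
reciprocity: (1809/469183) = +1·(469183/1809) since 1809 mod 4 = 1, 469183 mod 4 = 3; sign now -1
(469183/1809) = (652/1809)   [reduce mod 1809]
652 = 2^2·163; (2/1809) = +1 since 1809 mod 8 = 1, so (652/1809) = (+1)^2·(163/1809); sign now -1
reciprocity: (163/1809) = +1·(1809/163) since 163 mod 4 = 3, 1809 mod 4 = 1; sign now -1
(1809/163) = (16/163)   [reduce mod 163]
16 = 2^4·1; (2/163) = -1 since 163 mod 8 = 3, so (16/163) = (-1)^4·(1/163); sign now -1
(1/163) = 1; final value = sign = -1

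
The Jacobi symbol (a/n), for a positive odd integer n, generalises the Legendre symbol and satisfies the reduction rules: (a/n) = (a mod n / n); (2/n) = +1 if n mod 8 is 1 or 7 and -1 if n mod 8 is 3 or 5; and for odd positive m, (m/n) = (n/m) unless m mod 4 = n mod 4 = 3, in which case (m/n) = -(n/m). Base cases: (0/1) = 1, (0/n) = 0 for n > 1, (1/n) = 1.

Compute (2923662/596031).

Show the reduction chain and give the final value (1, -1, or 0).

(2923662/596031) = (539538/596031)   [reduce mod 596031]
539538 = 2^1·269769; (2/596031) = +1 since 596031 mod 8 = 7, so (539538/596031) = (+1)^1·(269769/596031); sign now +1
reciprocity: (269769/596031) = +1·(596031/269769) since 269769 mod 4 = 1, 596031 mod 4 = 3; sign now +1
(596031/269769) = (56493/269769)   [reduce mod 269769]
reciprocity: (56493/269769) = +1·(269769/56493) since 56493 mod 4 = 1, 269769 mod 4 = 1; sign now +1
(269769/56493) = (43797/56493)   [reduce mod 56493]
reciprocity: (43797/56493) = +1·(56493/43797) since 43797 mod 4 = 1, 56493 mod 4 = 1; sign now +1
(56493/43797) = (12696/43797)   [reduce mod 43797]
12696 = 2^3·1587; (2/43797) = -1 since 43797 mod 8 = 5, so (12696/43797) = (-1)^3·(1587/43797); sign now -1
reciprocity: (1587/43797) = +1·(43797/1587) since 1587 mod 4 = 3, 43797 mod 4 = 1; sign now -1
(43797/1587) = (948/1587)   [reduce mod 1587]
948 = 2^2·237; (2/1587) = -1 since 1587 mod 8 = 3, so (948/1587) = (-1)^2·(237/1587); sign now -1
reciprocity: (237/1587) = +1·(1587/237) since 237 mod 4 = 1, 1587 mod 4 = 3; sign now -1
(1587/237) = (165/237)   [reduce mod 237]
reciprocity: (165/237) = +1·(237/165) since 165 mod 4 = 1, 237 mod 4 = 1; sign now -1
(237/165) = (72/165)   [reduce mod 165]
72 = 2^3·9; (2/165) = -1 since 165 mod 8 = 5, so (72/165) = (-1)^3·(9/165); sign now +1
reciprocity: (9/165) = +1·(165/9) since 9 mod 4 = 1, 165 mod 4 = 1; sign now +1
(165/9) = (3/9)   [reduce mod 9]
reciprocity: (3/9) = +1·(9/3) since 3 mod 4 = 3, 9 mod 4 = 1; sign now +1
(9/3) = (0/3)   [reduce mod 3]
(0/3) = 0   [gcd(a, n) > 1]; final value = 0

0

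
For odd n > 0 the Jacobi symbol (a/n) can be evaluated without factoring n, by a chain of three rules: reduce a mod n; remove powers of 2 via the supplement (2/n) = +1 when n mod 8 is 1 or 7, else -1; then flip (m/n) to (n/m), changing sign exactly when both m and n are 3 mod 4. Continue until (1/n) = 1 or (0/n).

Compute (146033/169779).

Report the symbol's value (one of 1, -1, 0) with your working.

-1

reciprocity: (146033/169779) = +1·(169779/146033) since 146033 mod 4 = 1, 169779 mod 4 = 3; sign now +1
(169779/146033) = (23746/146033)   [reduce mod 146033]
23746 = 2^1·11873; (2/146033) = +1 since 146033 mod 8 = 1, so (23746/146033) = (+1)^1·(11873/146033); sign now +1
reciprocity: (11873/146033) = +1·(146033/11873) since 11873 mod 4 = 1, 146033 mod 4 = 1; sign now +1
(146033/11873) = (3557/11873)   [reduce mod 11873]
reciprocity: (3557/11873) = +1·(11873/3557) since 3557 mod 4 = 1, 11873 mod 4 = 1; sign now +1
(11873/3557) = (1202/3557)   [reduce mod 3557]
1202 = 2^1·601; (2/3557) = -1 since 3557 mod 8 = 5, so (1202/3557) = (-1)^1·(601/3557); sign now -1
reciprocity: (601/3557) = +1·(3557/601) since 601 mod 4 = 1, 3557 mod 4 = 1; sign now -1
(3557/601) = (552/601)   [reduce mod 601]
552 = 2^3·69; (2/601) = +1 since 601 mod 8 = 1, so (552/601) = (+1)^3·(69/601); sign now -1
reciprocity: (69/601) = +1·(601/69) since 69 mod 4 = 1, 601 mod 4 = 1; sign now -1
(601/69) = (49/69)   [reduce mod 69]
reciprocity: (49/69) = +1·(69/49) since 49 mod 4 = 1, 69 mod 4 = 1; sign now -1
(69/49) = (20/49)   [reduce mod 49]
20 = 2^2·5; (2/49) = +1 since 49 mod 8 = 1, so (20/49) = (+1)^2·(5/49); sign now -1
reciprocity: (5/49) = +1·(49/5) since 5 mod 4 = 1, 49 mod 4 = 1; sign now -1
(49/5) = (4/5)   [reduce mod 5]
4 = 2^2·1; (2/5) = -1 since 5 mod 8 = 5, so (4/5) = (-1)^2·(1/5); sign now -1
(1/5) = 1; final value = sign = -1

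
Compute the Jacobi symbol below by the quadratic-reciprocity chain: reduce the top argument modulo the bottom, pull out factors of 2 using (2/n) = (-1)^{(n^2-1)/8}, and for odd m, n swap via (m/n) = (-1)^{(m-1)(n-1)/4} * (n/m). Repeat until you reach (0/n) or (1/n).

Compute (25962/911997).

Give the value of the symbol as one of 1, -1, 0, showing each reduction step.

0

25962 = 2^1·12981; (2/911997) = -1 since 911997 mod 8 = 5, so (25962/911997) = (-1)^1·(12981/911997); sign now -1
reciprocity: (12981/911997) = +1·(911997/12981) since 12981 mod 4 = 1, 911997 mod 4 = 1; sign now -1
(911997/12981) = (3327/12981)   [reduce mod 12981]
reciprocity: (3327/12981) = +1·(12981/3327) since 3327 mod 4 = 3, 12981 mod 4 = 1; sign now -1
(12981/3327) = (3000/3327)   [reduce mod 3327]
3000 = 2^3·375; (2/3327) = +1 since 3327 mod 8 = 7, so (3000/3327) = (+1)^3·(375/3327); sign now -1
reciprocity: (375/3327) = -1·(3327/375) since 375 mod 4 = 3, 3327 mod 4 = 3; sign now +1
(3327/375) = (327/375)   [reduce mod 375]
reciprocity: (327/375) = -1·(375/327) since 327 mod 4 = 3, 375 mod 4 = 3; sign now -1
(375/327) = (48/327)   [reduce mod 327]
48 = 2^4·3; (2/327) = +1 since 327 mod 8 = 7, so (48/327) = (+1)^4·(3/327); sign now -1
reciprocity: (3/327) = -1·(327/3) since 3 mod 4 = 3, 327 mod 4 = 3; sign now +1
(327/3) = (0/3)   [reduce mod 3]
(0/3) = 0   [gcd(a, n) > 1]; final value = 0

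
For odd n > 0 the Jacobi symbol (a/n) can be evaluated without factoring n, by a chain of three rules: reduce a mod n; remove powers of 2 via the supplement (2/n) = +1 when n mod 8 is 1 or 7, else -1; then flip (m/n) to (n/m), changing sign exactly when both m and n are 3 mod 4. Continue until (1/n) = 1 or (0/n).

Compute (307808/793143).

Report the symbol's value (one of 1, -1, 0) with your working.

307808 = 2^5·9619; (2/793143) = +1 since 793143 mod 8 = 7, so (307808/793143) = (+1)^5·(9619/793143); sign now +1
reciprocity: (9619/793143) = -1·(793143/9619) since 9619 mod 4 = 3, 793143 mod 4 = 3; sign now -1
(793143/9619) = (4385/9619)   [reduce mod 9619]
reciprocity: (4385/9619) = +1·(9619/4385) since 4385 mod 4 = 1, 9619 mod 4 = 3; sign now -1
(9619/4385) = (849/4385)   [reduce mod 4385]
reciprocity: (849/4385) = +1·(4385/849) since 849 mod 4 = 1, 4385 mod 4 = 1; sign now -1
(4385/849) = (140/849)   [reduce mod 849]
140 = 2^2·35; (2/849) = +1 since 849 mod 8 = 1, so (140/849) = (+1)^2·(35/849); sign now -1
reciprocity: (35/849) = +1·(849/35) since 35 mod 4 = 3, 849 mod 4 = 1; sign now -1
(849/35) = (9/35)   [reduce mod 35]
reciprocity: (9/35) = +1·(35/9) since 9 mod 4 = 1, 35 mod 4 = 3; sign now -1
(35/9) = (8/9)   [reduce mod 9]
8 = 2^3·1; (2/9) = +1 since 9 mod 8 = 1, so (8/9) = (+1)^3·(1/9); sign now -1
(1/9) = 1; final value = sign = -1

-1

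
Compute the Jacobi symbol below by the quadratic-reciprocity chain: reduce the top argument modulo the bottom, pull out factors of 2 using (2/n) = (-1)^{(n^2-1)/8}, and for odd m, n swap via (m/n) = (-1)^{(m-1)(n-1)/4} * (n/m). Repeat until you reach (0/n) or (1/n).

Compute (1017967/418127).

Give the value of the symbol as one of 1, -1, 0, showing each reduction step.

-1

(1017967/418127) = (181713/418127)   [reduce mod 418127]
reciprocity: (181713/418127) = +1·(418127/181713) since 181713 mod 4 = 1, 418127 mod 4 = 3; sign now +1
(418127/181713) = (54701/181713)   [reduce mod 181713]
reciprocity: (54701/181713) = +1·(181713/54701) since 54701 mod 4 = 1, 181713 mod 4 = 1; sign now +1
(181713/54701) = (17610/54701)   [reduce mod 54701]
17610 = 2^1·8805; (2/54701) = -1 since 54701 mod 8 = 5, so (17610/54701) = (-1)^1·(8805/54701); sign now -1
reciprocity: (8805/54701) = +1·(54701/8805) since 8805 mod 4 = 1, 54701 mod 4 = 1; sign now -1
(54701/8805) = (1871/8805)   [reduce mod 8805]
reciprocity: (1871/8805) = +1·(8805/1871) since 1871 mod 4 = 3, 8805 mod 4 = 1; sign now -1
(8805/1871) = (1321/1871)   [reduce mod 1871]
reciprocity: (1321/1871) = +1·(1871/1321) since 1321 mod 4 = 1, 1871 mod 4 = 3; sign now -1
(1871/1321) = (550/1321)   [reduce mod 1321]
550 = 2^1·275; (2/1321) = +1 since 1321 mod 8 = 1, so (550/1321) = (+1)^1·(275/1321); sign now -1
reciprocity: (275/1321) = +1·(1321/275) since 275 mod 4 = 3, 1321 mod 4 = 1; sign now -1
(1321/275) = (221/275)   [reduce mod 275]
reciprocity: (221/275) = +1·(275/221) since 221 mod 4 = 1, 275 mod 4 = 3; sign now -1
(275/221) = (54/221)   [reduce mod 221]
54 = 2^1·27; (2/221) = -1 since 221 mod 8 = 5, so (54/221) = (-1)^1·(27/221); sign now +1
reciprocity: (27/221) = +1·(221/27) since 27 mod 4 = 3, 221 mod 4 = 1; sign now +1
(221/27) = (5/27)   [reduce mod 27]
reciprocity: (5/27) = +1·(27/5) since 5 mod 4 = 1, 27 mod 4 = 3; sign now +1
(27/5) = (2/5)   [reduce mod 5]
2 = 2^1·1; (2/5) = -1 since 5 mod 8 = 5, so (2/5) = (-1)^1·(1/5); sign now -1
(1/5) = 1; final value = sign = -1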